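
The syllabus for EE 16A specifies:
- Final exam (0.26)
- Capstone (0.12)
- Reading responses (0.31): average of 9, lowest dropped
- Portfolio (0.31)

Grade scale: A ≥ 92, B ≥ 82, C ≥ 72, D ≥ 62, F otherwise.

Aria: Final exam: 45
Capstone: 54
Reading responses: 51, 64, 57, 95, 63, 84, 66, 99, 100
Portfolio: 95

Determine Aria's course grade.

D

Reading responses: drop 51 → average of remaining 8 = 628/8 = 78.5
Weighted total:
  Final exam 45 × 0.26 = 11.7
  Capstone 54 × 0.12 = 6.48
  Reading responses 78.5 × 0.31 = 24.335
  Portfolio 95 × 0.31 = 29.45
Sum = 71.965
71.965 is ≥ 62 and < 72 → D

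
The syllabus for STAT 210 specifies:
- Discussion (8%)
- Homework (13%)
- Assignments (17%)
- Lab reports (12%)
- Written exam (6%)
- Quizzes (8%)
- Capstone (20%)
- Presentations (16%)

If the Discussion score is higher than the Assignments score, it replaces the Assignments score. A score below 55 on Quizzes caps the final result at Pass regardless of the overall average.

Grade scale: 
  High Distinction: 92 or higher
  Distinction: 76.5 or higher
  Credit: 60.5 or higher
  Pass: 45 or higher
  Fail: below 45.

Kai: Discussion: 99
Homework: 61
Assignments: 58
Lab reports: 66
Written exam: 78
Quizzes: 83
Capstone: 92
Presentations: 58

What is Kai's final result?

Discussion (99) > Assignments (58), so Assignments counts as 99.
Quizzes score 83 ≥ 55: minimum met.
Weighted total:
  Discussion 99 × 0.08 = 7.92
  Homework 61 × 0.13 = 7.93
  Assignments 99 × 0.17 = 16.83
  Lab reports 66 × 0.12 = 7.92
  Written exam 78 × 0.06 = 4.68
  Quizzes 83 × 0.08 = 6.64
  Capstone 92 × 0.2 = 18.4
  Presentations 58 × 0.16 = 9.28
Sum = 79.6
79.6 is ≥ 76.5 and < 92 → Distinction

Distinction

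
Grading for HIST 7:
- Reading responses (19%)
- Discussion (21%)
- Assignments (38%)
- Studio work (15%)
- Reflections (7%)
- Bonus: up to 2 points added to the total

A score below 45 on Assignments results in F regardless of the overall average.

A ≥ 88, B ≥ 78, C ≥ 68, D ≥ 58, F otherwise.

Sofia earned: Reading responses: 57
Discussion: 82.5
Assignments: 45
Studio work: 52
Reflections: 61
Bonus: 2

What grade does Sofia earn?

D

Assignments score 45 ≥ 45: minimum met.
Weighted total:
  Reading responses 57 × 0.19 = 10.83
  Discussion 82.5 × 0.21 = 17.325
  Assignments 45 × 0.38 = 17.1
  Studio work 52 × 0.15 = 7.8
  Reflections 61 × 0.07 = 4.27
Sum = 57.325
Bonus: 57.325 + 2 = 59.325
59.325 is ≥ 58 and < 68 → D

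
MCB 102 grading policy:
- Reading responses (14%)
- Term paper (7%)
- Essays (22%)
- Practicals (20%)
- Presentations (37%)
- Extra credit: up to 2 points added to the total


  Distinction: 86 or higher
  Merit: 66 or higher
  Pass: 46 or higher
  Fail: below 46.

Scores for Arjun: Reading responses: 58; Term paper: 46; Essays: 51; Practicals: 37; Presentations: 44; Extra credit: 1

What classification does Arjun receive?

Pass

Weighted total:
  Reading responses 58 × 0.14 = 8.12
  Term paper 46 × 0.07 = 3.22
  Essays 51 × 0.22 = 11.22
  Practicals 37 × 0.2 = 7.4
  Presentations 44 × 0.37 = 16.28
Sum = 46.24
Extra credit: 46.24 + 1 = 47.24
47.24 is ≥ 46 and < 66 → Pass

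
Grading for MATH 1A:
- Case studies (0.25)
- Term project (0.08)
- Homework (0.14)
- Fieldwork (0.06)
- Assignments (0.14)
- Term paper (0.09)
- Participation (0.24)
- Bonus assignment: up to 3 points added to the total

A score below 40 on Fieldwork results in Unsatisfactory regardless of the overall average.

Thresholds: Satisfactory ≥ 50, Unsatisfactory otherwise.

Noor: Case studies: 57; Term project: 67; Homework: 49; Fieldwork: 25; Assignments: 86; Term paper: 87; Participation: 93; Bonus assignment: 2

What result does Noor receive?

Fieldwork score 25 < 40: minimum not met.
Weighted total:
  Case studies 57 × 0.25 = 14.25
  Term project 67 × 0.08 = 5.36
  Homework 49 × 0.14 = 6.86
  Fieldwork 25 × 0.06 = 1.5
  Assignments 86 × 0.14 = 12.04
  Term paper 87 × 0.09 = 7.83
  Participation 93 × 0.24 = 22.32
Sum = 70.16
Bonus assignment: 70.16 + 2 = 72.16
Because the Fieldwork minimum was not met, the result is Unsatisfactory.

Unsatisfactory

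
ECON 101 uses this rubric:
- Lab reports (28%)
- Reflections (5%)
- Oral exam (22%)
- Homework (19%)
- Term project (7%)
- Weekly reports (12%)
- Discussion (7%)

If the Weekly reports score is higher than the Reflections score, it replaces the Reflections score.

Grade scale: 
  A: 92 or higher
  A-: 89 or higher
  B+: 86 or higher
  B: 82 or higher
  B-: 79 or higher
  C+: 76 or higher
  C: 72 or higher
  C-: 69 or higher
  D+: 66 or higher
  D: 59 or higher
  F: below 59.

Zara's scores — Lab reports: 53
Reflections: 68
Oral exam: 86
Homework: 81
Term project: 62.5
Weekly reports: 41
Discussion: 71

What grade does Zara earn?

Weekly reports (41) ≤ Reflections (68), so Reflections stays at 68.
Weighted total:
  Lab reports 53 × 0.28 = 14.84
  Reflections 68 × 0.05 = 3.4
  Oral exam 86 × 0.22 = 18.92
  Homework 81 × 0.19 = 15.39
  Term project 62.5 × 0.07 = 4.375
  Weekly reports 41 × 0.12 = 4.92
  Discussion 71 × 0.07 = 4.97
Sum = 66.815
66.815 is ≥ 66 and < 69 → D+

D+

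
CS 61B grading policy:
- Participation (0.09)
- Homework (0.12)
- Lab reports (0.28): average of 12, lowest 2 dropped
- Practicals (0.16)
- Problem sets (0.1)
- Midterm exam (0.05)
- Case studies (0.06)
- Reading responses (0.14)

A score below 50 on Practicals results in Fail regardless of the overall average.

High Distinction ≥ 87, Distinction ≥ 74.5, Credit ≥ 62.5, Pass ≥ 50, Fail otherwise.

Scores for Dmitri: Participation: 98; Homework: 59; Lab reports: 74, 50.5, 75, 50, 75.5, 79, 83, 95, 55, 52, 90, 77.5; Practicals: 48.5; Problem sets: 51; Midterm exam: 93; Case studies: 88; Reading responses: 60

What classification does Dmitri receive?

Lab reports: drop 50, 50.5 → average of remaining 10 = 756/10 = 75.6
Practicals score 48.5 < 50: minimum not met.
Weighted total:
  Participation 98 × 0.09 = 8.82
  Homework 59 × 0.12 = 7.08
  Lab reports 75.6 × 0.28 = 21.168
  Practicals 48.5 × 0.16 = 7.76
  Problem sets 51 × 0.1 = 5.1
  Midterm exam 93 × 0.05 = 4.65
  Case studies 88 × 0.06 = 5.28
  Reading responses 60 × 0.14 = 8.4
Sum = 68.258
Because the Practicals minimum was not met, the result is Fail.

Fail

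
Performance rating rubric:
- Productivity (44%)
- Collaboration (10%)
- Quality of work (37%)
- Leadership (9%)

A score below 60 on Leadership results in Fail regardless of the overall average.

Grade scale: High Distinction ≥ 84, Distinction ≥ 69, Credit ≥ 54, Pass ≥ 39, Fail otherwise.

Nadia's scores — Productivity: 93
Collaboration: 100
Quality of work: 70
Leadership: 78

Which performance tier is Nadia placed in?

Distinction

Leadership score 78 ≥ 60: minimum met.
Weighted total:
  Productivity 93 × 0.44 = 40.92
  Collaboration 100 × 0.1 = 10
  Quality of work 70 × 0.37 = 25.9
  Leadership 78 × 0.09 = 7.02
Sum = 83.84
83.84 is ≥ 69 and < 84 → Distinction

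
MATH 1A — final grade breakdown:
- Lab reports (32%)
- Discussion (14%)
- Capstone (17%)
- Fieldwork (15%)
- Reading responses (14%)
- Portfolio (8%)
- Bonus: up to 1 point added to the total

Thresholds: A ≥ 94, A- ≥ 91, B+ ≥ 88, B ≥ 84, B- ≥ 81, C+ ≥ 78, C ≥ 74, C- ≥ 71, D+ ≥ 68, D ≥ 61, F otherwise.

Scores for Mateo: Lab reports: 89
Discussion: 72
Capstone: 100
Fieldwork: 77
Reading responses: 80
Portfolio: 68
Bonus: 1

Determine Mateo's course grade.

B

Weighted total:
  Lab reports 89 × 0.32 = 28.48
  Discussion 72 × 0.14 = 10.08
  Capstone 100 × 0.17 = 17
  Fieldwork 77 × 0.15 = 11.55
  Reading responses 80 × 0.14 = 11.2
  Portfolio 68 × 0.08 = 5.44
Sum = 83.75
Bonus: 83.75 + 1 = 84.75
84.75 is ≥ 84 and < 88 → B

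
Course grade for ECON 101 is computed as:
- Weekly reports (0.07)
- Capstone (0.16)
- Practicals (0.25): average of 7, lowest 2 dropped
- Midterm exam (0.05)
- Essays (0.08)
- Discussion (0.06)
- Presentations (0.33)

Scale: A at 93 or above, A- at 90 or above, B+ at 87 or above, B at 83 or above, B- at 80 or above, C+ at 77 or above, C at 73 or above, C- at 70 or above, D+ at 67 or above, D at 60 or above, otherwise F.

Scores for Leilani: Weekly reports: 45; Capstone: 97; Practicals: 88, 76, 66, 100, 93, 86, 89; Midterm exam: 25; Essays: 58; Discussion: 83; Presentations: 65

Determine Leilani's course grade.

C

Practicals: drop 66, 76 → average of remaining 5 = 456/5 = 91.2
Weighted total:
  Weekly reports 45 × 0.07 = 3.15
  Capstone 97 × 0.16 = 15.52
  Practicals 91.2 × 0.25 = 22.8
  Midterm exam 25 × 0.05 = 1.25
  Essays 58 × 0.08 = 4.64
  Discussion 83 × 0.06 = 4.98
  Presentations 65 × 0.33 = 21.45
Sum = 73.79
73.79 is ≥ 73 and < 77 → C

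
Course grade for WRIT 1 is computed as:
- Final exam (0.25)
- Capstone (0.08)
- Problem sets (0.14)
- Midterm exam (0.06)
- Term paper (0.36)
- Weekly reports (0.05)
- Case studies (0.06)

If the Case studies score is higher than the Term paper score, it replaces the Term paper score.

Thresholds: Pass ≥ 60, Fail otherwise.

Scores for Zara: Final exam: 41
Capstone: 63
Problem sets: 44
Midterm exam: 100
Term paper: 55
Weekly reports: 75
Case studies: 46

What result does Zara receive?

Fail

Case studies (46) ≤ Term paper (55), so Term paper stays at 55.
Weighted total:
  Final exam 41 × 0.25 = 10.25
  Capstone 63 × 0.08 = 5.04
  Problem sets 44 × 0.14 = 6.16
  Midterm exam 100 × 0.06 = 6
  Term paper 55 × 0.36 = 19.8
  Weekly reports 75 × 0.05 = 3.75
  Case studies 46 × 0.06 = 2.76
Sum = 53.76
53.76 < 60 → Fail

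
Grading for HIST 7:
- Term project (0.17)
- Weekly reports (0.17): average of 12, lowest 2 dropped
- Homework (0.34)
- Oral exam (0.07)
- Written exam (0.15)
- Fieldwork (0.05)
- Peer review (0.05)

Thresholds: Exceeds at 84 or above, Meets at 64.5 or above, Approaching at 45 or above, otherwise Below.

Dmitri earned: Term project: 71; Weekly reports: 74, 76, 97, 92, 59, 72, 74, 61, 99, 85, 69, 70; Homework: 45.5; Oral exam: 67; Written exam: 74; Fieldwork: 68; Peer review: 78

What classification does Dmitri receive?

Weekly reports: drop 59, 61 → average of remaining 10 = 808/10 = 80.8
Weighted total:
  Term project 71 × 0.17 = 12.07
  Weekly reports 80.8 × 0.17 = 13.736
  Homework 45.5 × 0.34 = 15.47
  Oral exam 67 × 0.07 = 4.69
  Written exam 74 × 0.15 = 11.1
  Fieldwork 68 × 0.05 = 3.4
  Peer review 78 × 0.05 = 3.9
Sum = 64.366
64.366 is ≥ 45 and < 64.5 → Approaching

Approaching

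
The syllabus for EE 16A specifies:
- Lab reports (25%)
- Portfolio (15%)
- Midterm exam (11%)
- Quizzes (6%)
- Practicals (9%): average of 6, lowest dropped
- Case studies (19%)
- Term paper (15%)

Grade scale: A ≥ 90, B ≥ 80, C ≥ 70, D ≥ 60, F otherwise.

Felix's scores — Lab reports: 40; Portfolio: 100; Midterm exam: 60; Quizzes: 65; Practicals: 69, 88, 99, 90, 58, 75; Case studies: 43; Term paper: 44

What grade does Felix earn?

F

Practicals: drop 58 → average of remaining 5 = 421/5 = 84.2
Weighted total:
  Lab reports 40 × 0.25 = 10
  Portfolio 100 × 0.15 = 15
  Midterm exam 60 × 0.11 = 6.6
  Quizzes 65 × 0.06 = 3.9
  Practicals 84.2 × 0.09 = 7.578
  Case studies 43 × 0.19 = 8.17
  Term paper 44 × 0.15 = 6.6
Sum = 57.848
57.848 < 60 → F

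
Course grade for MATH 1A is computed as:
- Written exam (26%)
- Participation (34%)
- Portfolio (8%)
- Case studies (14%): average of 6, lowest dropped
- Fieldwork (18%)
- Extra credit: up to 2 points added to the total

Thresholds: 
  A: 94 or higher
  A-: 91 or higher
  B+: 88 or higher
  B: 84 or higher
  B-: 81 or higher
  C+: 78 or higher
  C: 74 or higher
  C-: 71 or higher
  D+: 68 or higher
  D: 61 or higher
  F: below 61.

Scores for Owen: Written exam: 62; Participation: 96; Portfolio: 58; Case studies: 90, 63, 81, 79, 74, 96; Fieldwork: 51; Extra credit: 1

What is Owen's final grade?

Case studies: drop 63 → average of remaining 5 = 420/5 = 84
Weighted total:
  Written exam 62 × 0.26 = 16.12
  Participation 96 × 0.34 = 32.64
  Portfolio 58 × 0.08 = 4.64
  Case studies 84 × 0.14 = 11.76
  Fieldwork 51 × 0.18 = 9.18
Sum = 74.34
Extra credit: 74.34 + 1 = 75.34
75.34 is ≥ 74 and < 78 → C

C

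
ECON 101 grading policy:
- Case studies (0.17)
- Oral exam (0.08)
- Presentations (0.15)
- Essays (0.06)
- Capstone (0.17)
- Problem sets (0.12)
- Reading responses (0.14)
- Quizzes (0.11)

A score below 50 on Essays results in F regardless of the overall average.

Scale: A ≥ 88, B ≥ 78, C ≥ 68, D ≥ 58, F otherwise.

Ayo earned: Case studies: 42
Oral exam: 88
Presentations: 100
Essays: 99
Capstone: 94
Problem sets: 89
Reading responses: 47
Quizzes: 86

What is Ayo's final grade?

C

Essays score 99 ≥ 50: minimum met.
Weighted total:
  Case studies 42 × 0.17 = 7.14
  Oral exam 88 × 0.08 = 7.04
  Presentations 100 × 0.15 = 15
  Essays 99 × 0.06 = 5.94
  Capstone 94 × 0.17 = 15.98
  Problem sets 89 × 0.12 = 10.68
  Reading responses 47 × 0.14 = 6.58
  Quizzes 86 × 0.11 = 9.46
Sum = 77.82
77.82 is ≥ 68 and < 78 → C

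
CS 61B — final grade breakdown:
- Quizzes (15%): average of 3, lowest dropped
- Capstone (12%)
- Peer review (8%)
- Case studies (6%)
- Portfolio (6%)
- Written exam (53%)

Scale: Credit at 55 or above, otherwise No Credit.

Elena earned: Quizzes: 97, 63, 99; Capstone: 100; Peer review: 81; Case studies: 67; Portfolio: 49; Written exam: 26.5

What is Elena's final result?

Quizzes: drop 63 → average of remaining 2 = 196/2 = 98
Weighted total:
  Quizzes 98 × 0.15 = 14.7
  Capstone 100 × 0.12 = 12
  Peer review 81 × 0.08 = 6.48
  Case studies 67 × 0.06 = 4.02
  Portfolio 49 × 0.06 = 2.94
  Written exam 26.5 × 0.53 = 14.045
Sum = 54.185
54.185 < 55 → No Credit

No Credit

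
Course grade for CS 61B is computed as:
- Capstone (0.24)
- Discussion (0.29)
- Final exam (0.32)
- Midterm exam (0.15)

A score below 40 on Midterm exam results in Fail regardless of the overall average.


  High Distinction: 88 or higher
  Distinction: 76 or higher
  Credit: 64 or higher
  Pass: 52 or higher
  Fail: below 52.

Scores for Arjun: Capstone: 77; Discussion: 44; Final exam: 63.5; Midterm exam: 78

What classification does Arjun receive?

Midterm exam score 78 ≥ 40: minimum met.
Weighted total:
  Capstone 77 × 0.24 = 18.48
  Discussion 44 × 0.29 = 12.76
  Final exam 63.5 × 0.32 = 20.32
  Midterm exam 78 × 0.15 = 11.7
Sum = 63.26
63.26 is ≥ 52 and < 64 → Pass

Pass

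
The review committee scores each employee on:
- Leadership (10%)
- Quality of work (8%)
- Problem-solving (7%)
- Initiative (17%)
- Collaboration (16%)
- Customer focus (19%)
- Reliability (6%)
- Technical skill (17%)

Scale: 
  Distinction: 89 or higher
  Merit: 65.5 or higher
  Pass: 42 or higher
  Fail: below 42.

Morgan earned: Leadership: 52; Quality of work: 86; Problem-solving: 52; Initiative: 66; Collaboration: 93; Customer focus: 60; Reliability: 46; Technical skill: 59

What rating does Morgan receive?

Weighted total:
  Leadership 52 × 0.1 = 5.2
  Quality of work 86 × 0.08 = 6.88
  Problem-solving 52 × 0.07 = 3.64
  Initiative 66 × 0.17 = 11.22
  Collaboration 93 × 0.16 = 14.88
  Customer focus 60 × 0.19 = 11.4
  Reliability 46 × 0.06 = 2.76
  Technical skill 59 × 0.17 = 10.03
Sum = 66.01
66.01 is ≥ 65.5 and < 89 → Merit

Merit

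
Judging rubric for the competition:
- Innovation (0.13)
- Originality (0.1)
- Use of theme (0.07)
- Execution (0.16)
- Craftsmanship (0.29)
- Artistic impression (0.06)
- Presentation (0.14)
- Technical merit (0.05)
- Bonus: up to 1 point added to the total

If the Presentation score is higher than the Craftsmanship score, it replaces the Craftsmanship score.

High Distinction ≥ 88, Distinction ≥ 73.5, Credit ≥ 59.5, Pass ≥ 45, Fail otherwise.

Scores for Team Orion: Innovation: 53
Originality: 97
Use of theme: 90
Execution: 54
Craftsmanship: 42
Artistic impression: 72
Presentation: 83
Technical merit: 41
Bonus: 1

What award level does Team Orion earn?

Distinction

Presentation (83) > Craftsmanship (42), so Craftsmanship counts as 83.
Weighted total:
  Innovation 53 × 0.13 = 6.89
  Originality 97 × 0.1 = 9.7
  Use of theme 90 × 0.07 = 6.3
  Execution 54 × 0.16 = 8.64
  Craftsmanship 83 × 0.29 = 24.07
  Artistic impression 72 × 0.06 = 4.32
  Presentation 83 × 0.14 = 11.62
  Technical merit 41 × 0.05 = 2.05
Sum = 73.59
Bonus: 73.59 + 1 = 74.59
74.59 is ≥ 73.5 and < 88 → Distinction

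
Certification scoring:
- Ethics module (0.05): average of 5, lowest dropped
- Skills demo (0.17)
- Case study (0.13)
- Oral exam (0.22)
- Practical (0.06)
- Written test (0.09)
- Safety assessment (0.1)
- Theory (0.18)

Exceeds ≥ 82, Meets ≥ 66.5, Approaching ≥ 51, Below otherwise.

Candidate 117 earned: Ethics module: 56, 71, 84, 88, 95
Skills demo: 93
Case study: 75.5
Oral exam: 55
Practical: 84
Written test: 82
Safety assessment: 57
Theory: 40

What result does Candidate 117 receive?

Meets

Ethics module: drop 56 → average of remaining 4 = 338/4 = 84.5
Weighted total:
  Ethics module 84.5 × 0.05 = 4.225
  Skills demo 93 × 0.17 = 15.81
  Case study 75.5 × 0.13 = 9.815
  Oral exam 55 × 0.22 = 12.1
  Practical 84 × 0.06 = 5.04
  Written test 82 × 0.09 = 7.38
  Safety assessment 57 × 0.1 = 5.7
  Theory 40 × 0.18 = 7.2
Sum = 67.27
67.27 is ≥ 66.5 and < 82 → Meets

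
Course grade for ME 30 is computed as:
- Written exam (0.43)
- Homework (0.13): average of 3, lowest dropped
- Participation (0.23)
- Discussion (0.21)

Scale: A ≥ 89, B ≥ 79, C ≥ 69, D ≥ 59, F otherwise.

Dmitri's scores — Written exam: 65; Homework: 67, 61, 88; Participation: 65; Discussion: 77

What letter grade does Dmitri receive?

Homework: drop 61 → average of remaining 2 = 155/2 = 77.5
Weighted total:
  Written exam 65 × 0.43 = 27.95
  Homework 77.5 × 0.13 = 10.075
  Participation 65 × 0.23 = 14.95
  Discussion 77 × 0.21 = 16.17
Sum = 69.145
69.145 is ≥ 69 and < 79 → C

C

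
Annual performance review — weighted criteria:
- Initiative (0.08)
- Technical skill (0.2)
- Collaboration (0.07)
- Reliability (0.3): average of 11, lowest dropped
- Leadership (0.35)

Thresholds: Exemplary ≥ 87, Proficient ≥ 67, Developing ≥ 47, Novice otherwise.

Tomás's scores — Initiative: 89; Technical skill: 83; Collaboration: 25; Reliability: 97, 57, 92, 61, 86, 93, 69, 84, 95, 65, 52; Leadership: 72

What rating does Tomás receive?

Proficient

Reliability: drop 52 → average of remaining 10 = 799/10 = 79.9
Weighted total:
  Initiative 89 × 0.08 = 7.12
  Technical skill 83 × 0.2 = 16.6
  Collaboration 25 × 0.07 = 1.75
  Reliability 79.9 × 0.3 = 23.97
  Leadership 72 × 0.35 = 25.2
Sum = 74.64
74.64 is ≥ 67 and < 87 → Proficient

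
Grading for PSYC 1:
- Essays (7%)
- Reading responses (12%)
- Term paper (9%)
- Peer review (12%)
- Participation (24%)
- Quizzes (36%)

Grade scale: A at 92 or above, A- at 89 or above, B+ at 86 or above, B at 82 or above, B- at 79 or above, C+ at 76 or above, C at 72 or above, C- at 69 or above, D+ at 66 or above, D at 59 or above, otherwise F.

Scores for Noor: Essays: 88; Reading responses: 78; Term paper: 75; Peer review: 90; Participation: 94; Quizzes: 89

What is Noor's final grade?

Weighted total:
  Essays 88 × 0.07 = 6.16
  Reading responses 78 × 0.12 = 9.36
  Term paper 75 × 0.09 = 6.75
  Peer review 90 × 0.12 = 10.8
  Participation 94 × 0.24 = 22.56
  Quizzes 89 × 0.36 = 32.04
Sum = 87.67
87.67 is ≥ 86 and < 89 → B+

B+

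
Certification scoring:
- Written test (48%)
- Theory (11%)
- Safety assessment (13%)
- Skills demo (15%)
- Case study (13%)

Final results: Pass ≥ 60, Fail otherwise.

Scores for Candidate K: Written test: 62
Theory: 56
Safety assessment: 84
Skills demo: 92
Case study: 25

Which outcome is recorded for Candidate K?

Pass

Weighted total:
  Written test 62 × 0.48 = 29.76
  Theory 56 × 0.11 = 6.16
  Safety assessment 84 × 0.13 = 10.92
  Skills demo 92 × 0.15 = 13.8
  Case study 25 × 0.13 = 3.25
Sum = 63.89
63.89 ≥ 60 → Pass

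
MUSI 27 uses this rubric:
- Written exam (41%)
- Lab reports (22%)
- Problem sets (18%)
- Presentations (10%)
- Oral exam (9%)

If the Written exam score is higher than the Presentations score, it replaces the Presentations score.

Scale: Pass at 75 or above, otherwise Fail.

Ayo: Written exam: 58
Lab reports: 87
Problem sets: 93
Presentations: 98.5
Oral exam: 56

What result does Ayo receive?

Written exam (58) ≤ Presentations (98.5), so Presentations stays at 98.5.
Weighted total:
  Written exam 58 × 0.41 = 23.78
  Lab reports 87 × 0.22 = 19.14
  Problem sets 93 × 0.18 = 16.74
  Presentations 98.5 × 0.1 = 9.85
  Oral exam 56 × 0.09 = 5.04
Sum = 74.55
74.55 < 75 → Fail

Fail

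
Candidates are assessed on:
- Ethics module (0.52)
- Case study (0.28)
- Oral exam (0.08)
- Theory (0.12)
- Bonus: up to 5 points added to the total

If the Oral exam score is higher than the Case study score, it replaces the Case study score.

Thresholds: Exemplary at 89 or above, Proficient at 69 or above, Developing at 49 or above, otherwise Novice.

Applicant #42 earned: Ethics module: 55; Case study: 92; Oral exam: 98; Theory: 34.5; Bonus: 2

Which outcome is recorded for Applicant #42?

Proficient

Oral exam (98) > Case study (92), so Case study counts as 98.
Weighted total:
  Ethics module 55 × 0.52 = 28.6
  Case study 98 × 0.28 = 27.44
  Oral exam 98 × 0.08 = 7.84
  Theory 34.5 × 0.12 = 4.14
Sum = 68.02
Bonus: 68.02 + 2 = 70.02
70.02 is ≥ 69 and < 89 → Proficient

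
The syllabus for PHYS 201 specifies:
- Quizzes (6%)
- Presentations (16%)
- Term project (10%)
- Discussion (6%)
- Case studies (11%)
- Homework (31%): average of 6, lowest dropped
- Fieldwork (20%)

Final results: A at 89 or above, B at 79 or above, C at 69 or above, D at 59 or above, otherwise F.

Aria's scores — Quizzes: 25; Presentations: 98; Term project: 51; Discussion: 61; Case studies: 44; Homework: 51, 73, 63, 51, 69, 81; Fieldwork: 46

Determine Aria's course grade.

D

Homework: drop 51 → average of remaining 5 = 337/5 = 67.4
Weighted total:
  Quizzes 25 × 0.06 = 1.5
  Presentations 98 × 0.16 = 15.68
  Term project 51 × 0.1 = 5.1
  Discussion 61 × 0.06 = 3.66
  Case studies 44 × 0.11 = 4.84
  Homework 67.4 × 0.31 = 20.894
  Fieldwork 46 × 0.2 = 9.2
Sum = 60.874
60.874 is ≥ 59 and < 69 → D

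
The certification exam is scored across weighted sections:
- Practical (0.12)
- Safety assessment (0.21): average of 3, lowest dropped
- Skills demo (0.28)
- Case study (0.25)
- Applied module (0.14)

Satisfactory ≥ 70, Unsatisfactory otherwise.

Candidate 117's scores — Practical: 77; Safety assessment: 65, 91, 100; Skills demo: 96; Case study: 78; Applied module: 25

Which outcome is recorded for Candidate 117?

Satisfactory

Safety assessment: drop 65 → average of remaining 2 = 191/2 = 95.5
Weighted total:
  Practical 77 × 0.12 = 9.24
  Safety assessment 95.5 × 0.21 = 20.055
  Skills demo 96 × 0.28 = 26.88
  Case study 78 × 0.25 = 19.5
  Applied module 25 × 0.14 = 3.5
Sum = 79.175
79.175 ≥ 70 → Satisfactory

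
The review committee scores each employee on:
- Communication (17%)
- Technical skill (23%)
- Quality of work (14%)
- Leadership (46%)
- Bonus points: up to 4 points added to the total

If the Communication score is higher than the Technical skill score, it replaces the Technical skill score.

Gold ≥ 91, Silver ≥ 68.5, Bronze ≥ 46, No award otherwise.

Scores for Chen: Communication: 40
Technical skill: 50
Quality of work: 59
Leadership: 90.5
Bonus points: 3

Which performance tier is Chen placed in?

Communication (40) ≤ Technical skill (50), so Technical skill stays at 50.
Weighted total:
  Communication 40 × 0.17 = 6.8
  Technical skill 50 × 0.23 = 11.5
  Quality of work 59 × 0.14 = 8.26
  Leadership 90.5 × 0.46 = 41.63
Sum = 68.19
Bonus points: 68.19 + 3 = 71.19
71.19 is ≥ 68.5 and < 91 → Silver

Silver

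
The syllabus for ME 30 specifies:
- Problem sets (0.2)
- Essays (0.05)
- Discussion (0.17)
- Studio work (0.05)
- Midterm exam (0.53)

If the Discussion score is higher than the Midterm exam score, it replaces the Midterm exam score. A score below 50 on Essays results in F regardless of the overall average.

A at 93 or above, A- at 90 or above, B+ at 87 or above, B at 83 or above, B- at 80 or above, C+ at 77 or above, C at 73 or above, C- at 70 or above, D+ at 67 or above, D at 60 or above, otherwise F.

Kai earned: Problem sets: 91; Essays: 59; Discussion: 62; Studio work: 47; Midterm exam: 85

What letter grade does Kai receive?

C+

Discussion (62) ≤ Midterm exam (85), so Midterm exam stays at 85.
Essays score 59 ≥ 50: minimum met.
Weighted total:
  Problem sets 91 × 0.2 = 18.2
  Essays 59 × 0.05 = 2.95
  Discussion 62 × 0.17 = 10.54
  Studio work 47 × 0.05 = 2.35
  Midterm exam 85 × 0.53 = 45.05
Sum = 79.09
79.09 is ≥ 77 and < 80 → C+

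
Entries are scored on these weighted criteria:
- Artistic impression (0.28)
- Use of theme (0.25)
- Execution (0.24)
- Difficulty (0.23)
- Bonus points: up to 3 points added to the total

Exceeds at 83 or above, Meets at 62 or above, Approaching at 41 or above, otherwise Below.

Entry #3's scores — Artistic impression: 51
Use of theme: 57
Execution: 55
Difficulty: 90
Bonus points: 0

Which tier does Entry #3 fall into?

Weighted total:
  Artistic impression 51 × 0.28 = 14.28
  Use of theme 57 × 0.25 = 14.25
  Execution 55 × 0.24 = 13.2
  Difficulty 90 × 0.23 = 20.7
Sum = 62.43
Bonus points: 62.43 + 0 = 62.43
62.43 is ≥ 62 and < 83 → Meets

Meets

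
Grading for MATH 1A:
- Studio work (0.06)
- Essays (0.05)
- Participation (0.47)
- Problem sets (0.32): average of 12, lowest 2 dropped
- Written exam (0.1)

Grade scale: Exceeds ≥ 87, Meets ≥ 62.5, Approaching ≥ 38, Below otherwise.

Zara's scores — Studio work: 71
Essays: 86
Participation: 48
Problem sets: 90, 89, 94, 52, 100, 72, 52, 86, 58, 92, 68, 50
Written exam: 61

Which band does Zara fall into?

Meets

Problem sets: drop 50, 52 → average of remaining 10 = 801/10 = 80.1
Weighted total:
  Studio work 71 × 0.06 = 4.26
  Essays 86 × 0.05 = 4.3
  Participation 48 × 0.47 = 22.56
  Problem sets 80.1 × 0.32 = 25.632
  Written exam 61 × 0.1 = 6.1
Sum = 62.852
62.852 is ≥ 62.5 and < 87 → Meets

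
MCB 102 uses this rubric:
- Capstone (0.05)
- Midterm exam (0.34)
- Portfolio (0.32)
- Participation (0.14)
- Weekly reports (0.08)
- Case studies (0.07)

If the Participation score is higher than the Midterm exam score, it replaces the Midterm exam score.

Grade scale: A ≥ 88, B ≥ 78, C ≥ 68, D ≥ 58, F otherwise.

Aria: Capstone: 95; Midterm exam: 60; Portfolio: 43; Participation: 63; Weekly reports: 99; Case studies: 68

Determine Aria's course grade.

Participation (63) > Midterm exam (60), so Midterm exam counts as 63.
Weighted total:
  Capstone 95 × 0.05 = 4.75
  Midterm exam 63 × 0.34 = 21.42
  Portfolio 43 × 0.32 = 13.76
  Participation 63 × 0.14 = 8.82
  Weekly reports 99 × 0.08 = 7.92
  Case studies 68 × 0.07 = 4.76
Sum = 61.43
61.43 is ≥ 58 and < 68 → D

D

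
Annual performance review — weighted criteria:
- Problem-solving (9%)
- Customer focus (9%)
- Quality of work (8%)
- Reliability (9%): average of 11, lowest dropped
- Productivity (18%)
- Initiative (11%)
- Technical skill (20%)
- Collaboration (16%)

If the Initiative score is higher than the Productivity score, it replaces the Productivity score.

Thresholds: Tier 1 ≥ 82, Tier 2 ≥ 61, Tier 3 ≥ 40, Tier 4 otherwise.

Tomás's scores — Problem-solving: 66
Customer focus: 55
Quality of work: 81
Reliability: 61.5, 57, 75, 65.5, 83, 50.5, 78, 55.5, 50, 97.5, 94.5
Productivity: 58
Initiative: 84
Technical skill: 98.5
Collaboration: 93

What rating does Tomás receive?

Tier 1

Reliability: drop 50 → average of remaining 10 = 718/10 = 71.8
Initiative (84) > Productivity (58), so Productivity counts as 84.
Weighted total:
  Problem-solving 66 × 0.09 = 5.94
  Customer focus 55 × 0.09 = 4.95
  Quality of work 81 × 0.08 = 6.48
  Reliability 71.8 × 0.09 = 6.462
  Productivity 84 × 0.18 = 15.12
  Initiative 84 × 0.11 = 9.24
  Technical skill 98.5 × 0.2 = 19.7
  Collaboration 93 × 0.16 = 14.88
Sum = 82.772
82.772 ≥ 82 → Tier 1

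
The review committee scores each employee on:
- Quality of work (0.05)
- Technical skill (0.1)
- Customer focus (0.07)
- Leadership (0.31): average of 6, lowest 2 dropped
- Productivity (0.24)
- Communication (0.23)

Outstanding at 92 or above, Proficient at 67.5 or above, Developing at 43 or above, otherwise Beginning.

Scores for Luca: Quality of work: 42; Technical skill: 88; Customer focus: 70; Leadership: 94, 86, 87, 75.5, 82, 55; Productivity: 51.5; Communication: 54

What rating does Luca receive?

Proficient

Leadership: drop 55, 75.5 → average of remaining 4 = 349/4 = 87.25
Weighted total:
  Quality of work 42 × 0.05 = 2.1
  Technical skill 88 × 0.1 = 8.8
  Customer focus 70 × 0.07 = 4.9
  Leadership 87.25 × 0.31 = 27.0475
  Productivity 51.5 × 0.24 = 12.36
  Communication 54 × 0.23 = 12.42
Sum = 67.6275
67.6275 is ≥ 67.5 and < 92 → Proficient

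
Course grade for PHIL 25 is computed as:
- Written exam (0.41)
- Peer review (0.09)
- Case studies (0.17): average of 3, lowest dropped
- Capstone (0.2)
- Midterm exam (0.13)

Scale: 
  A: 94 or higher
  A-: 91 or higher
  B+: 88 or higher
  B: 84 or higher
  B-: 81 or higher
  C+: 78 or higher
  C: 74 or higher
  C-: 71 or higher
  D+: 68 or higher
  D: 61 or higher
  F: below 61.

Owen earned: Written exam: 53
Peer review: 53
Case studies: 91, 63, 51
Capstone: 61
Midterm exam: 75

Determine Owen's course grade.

D

Case studies: drop 51 → average of remaining 2 = 154/2 = 77
Weighted total:
  Written exam 53 × 0.41 = 21.73
  Peer review 53 × 0.09 = 4.77
  Case studies 77 × 0.17 = 13.09
  Capstone 61 × 0.2 = 12.2
  Midterm exam 75 × 0.13 = 9.75
Sum = 61.54
61.54 is ≥ 61 and < 68 → D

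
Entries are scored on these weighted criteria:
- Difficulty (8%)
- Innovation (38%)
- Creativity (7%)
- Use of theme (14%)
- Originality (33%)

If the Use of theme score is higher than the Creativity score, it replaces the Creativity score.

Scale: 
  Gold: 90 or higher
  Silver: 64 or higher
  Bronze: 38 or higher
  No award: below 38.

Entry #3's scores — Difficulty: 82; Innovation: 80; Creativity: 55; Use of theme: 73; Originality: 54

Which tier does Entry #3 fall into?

Use of theme (73) > Creativity (55), so Creativity counts as 73.
Weighted total:
  Difficulty 82 × 0.08 = 6.56
  Innovation 80 × 0.38 = 30.4
  Creativity 73 × 0.07 = 5.11
  Use of theme 73 × 0.14 = 10.22
  Originality 54 × 0.33 = 17.82
Sum = 70.11
70.11 is ≥ 64 and < 90 → Silver

Silver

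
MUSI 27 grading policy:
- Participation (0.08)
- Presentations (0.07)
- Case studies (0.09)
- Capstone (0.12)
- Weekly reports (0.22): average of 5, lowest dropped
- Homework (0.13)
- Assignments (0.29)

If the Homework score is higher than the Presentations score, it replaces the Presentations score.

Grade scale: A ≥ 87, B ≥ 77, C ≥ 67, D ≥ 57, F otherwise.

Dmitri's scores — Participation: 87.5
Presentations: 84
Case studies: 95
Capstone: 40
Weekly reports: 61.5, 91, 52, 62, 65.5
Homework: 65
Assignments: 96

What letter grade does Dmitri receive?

Weekly reports: drop 52 → average of remaining 4 = 280/4 = 70
Homework (65) ≤ Presentations (84), so Presentations stays at 84.
Weighted total:
  Participation 87.5 × 0.08 = 7
  Presentations 84 × 0.07 = 5.88
  Case studies 95 × 0.09 = 8.55
  Capstone 40 × 0.12 = 4.8
  Weekly reports 70 × 0.22 = 15.4
  Homework 65 × 0.13 = 8.45
  Assignments 96 × 0.29 = 27.84
Sum = 77.92
77.92 is ≥ 77 and < 87 → B

B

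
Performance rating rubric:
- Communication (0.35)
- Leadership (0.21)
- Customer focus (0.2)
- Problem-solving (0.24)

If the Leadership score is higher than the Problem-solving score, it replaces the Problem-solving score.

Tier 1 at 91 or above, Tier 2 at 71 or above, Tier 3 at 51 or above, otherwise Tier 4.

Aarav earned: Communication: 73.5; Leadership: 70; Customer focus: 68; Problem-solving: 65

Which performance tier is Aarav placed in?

Leadership (70) > Problem-solving (65), so Problem-solving counts as 70.
Weighted total:
  Communication 73.5 × 0.35 = 25.725
  Leadership 70 × 0.21 = 14.7
  Customer focus 68 × 0.2 = 13.6
  Problem-solving 70 × 0.24 = 16.8
Sum = 70.825
70.825 is ≥ 51 and < 71 → Tier 3

Tier 3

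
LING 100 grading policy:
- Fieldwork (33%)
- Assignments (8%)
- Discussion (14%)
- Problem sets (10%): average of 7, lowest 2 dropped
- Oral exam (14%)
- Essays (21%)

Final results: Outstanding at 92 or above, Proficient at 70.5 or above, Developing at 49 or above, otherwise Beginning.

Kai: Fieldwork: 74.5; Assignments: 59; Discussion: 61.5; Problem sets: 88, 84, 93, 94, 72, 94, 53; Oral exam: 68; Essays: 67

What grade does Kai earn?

Problem sets: drop 53, 72 → average of remaining 5 = 453/5 = 90.6
Weighted total:
  Fieldwork 74.5 × 0.33 = 24.585
  Assignments 59 × 0.08 = 4.72
  Discussion 61.5 × 0.14 = 8.61
  Problem sets 90.6 × 0.1 = 9.06
  Oral exam 68 × 0.14 = 9.52
  Essays 67 × 0.21 = 14.07
Sum = 70.565
70.565 is ≥ 70.5 and < 92 → Proficient

Proficient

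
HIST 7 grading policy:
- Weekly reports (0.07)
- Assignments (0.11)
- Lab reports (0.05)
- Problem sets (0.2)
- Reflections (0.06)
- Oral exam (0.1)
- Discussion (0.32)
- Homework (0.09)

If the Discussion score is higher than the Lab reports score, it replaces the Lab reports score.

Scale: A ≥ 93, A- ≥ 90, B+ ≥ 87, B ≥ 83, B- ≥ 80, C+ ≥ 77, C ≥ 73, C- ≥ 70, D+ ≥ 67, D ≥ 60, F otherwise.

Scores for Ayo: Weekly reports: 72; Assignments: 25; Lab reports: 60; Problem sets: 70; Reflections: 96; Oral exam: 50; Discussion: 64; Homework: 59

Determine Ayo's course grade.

Discussion (64) > Lab reports (60), so Lab reports counts as 64.
Weighted total:
  Weekly reports 72 × 0.07 = 5.04
  Assignments 25 × 0.11 = 2.75
  Lab reports 64 × 0.05 = 3.2
  Problem sets 70 × 0.2 = 14
  Reflections 96 × 0.06 = 5.76
  Oral exam 50 × 0.1 = 5
  Discussion 64 × 0.32 = 20.48
  Homework 59 × 0.09 = 5.31
Sum = 61.54
61.54 is ≥ 60 and < 67 → D

D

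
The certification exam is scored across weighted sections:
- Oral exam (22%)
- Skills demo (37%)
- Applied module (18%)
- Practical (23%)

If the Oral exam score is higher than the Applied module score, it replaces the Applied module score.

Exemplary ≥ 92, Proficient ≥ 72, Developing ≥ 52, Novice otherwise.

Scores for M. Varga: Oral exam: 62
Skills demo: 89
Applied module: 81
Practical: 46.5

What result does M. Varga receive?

Developing

Oral exam (62) ≤ Applied module (81), so Applied module stays at 81.
Weighted total:
  Oral exam 62 × 0.22 = 13.64
  Skills demo 89 × 0.37 = 32.93
  Applied module 81 × 0.18 = 14.58
  Practical 46.5 × 0.23 = 10.695
Sum = 71.845
71.845 is ≥ 52 and < 72 → Developing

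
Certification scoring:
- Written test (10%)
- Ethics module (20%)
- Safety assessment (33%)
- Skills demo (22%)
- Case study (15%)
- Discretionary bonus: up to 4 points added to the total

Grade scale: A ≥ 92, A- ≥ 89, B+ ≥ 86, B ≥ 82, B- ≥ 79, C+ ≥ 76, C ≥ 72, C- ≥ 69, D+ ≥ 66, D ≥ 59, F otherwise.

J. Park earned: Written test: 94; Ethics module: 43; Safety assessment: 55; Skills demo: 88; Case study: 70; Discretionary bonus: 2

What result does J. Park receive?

Weighted total:
  Written test 94 × 0.1 = 9.4
  Ethics module 43 × 0.2 = 8.6
  Safety assessment 55 × 0.33 = 18.15
  Skills demo 88 × 0.22 = 19.36
  Case study 70 × 0.15 = 10.5
Sum = 66.01
Discretionary bonus: 66.01 + 2 = 68.01
68.01 is ≥ 66 and < 69 → D+

D+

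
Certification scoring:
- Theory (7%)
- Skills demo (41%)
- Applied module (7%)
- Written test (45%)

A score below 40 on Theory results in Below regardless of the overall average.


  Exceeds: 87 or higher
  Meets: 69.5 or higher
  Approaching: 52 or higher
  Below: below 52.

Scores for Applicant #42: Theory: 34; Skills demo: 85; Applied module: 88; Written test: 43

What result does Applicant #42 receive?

Below

Theory score 34 < 40: minimum not met.
Weighted total:
  Theory 34 × 0.07 = 2.38
  Skills demo 85 × 0.41 = 34.85
  Applied module 88 × 0.07 = 6.16
  Written test 43 × 0.45 = 19.35
Sum = 62.74
Because the Theory minimum was not met, the result is Below.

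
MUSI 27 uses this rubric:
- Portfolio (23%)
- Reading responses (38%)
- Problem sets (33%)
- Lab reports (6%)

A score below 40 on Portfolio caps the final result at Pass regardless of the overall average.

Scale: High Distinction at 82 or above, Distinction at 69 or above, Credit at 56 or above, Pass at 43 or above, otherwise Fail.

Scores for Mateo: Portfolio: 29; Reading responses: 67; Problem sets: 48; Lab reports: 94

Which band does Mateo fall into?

Portfolio score 29 < 40: minimum not met.
Weighted total:
  Portfolio 29 × 0.23 = 6.67
  Reading responses 67 × 0.38 = 25.46
  Problem sets 48 × 0.33 = 15.84
  Lab reports 94 × 0.06 = 5.64
Sum = 53.61
53.61 would be Pass; cap at Pass applies → Pass.

Pass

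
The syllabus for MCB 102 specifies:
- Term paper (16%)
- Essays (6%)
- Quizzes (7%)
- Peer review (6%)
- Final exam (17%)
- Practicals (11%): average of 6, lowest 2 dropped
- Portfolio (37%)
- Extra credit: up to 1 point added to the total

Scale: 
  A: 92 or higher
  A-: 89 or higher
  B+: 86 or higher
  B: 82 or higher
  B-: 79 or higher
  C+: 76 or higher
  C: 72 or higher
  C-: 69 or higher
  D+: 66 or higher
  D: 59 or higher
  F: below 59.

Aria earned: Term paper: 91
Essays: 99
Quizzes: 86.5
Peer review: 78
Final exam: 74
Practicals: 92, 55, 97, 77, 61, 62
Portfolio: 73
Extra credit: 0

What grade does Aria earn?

B-

Practicals: drop 55, 61 → average of remaining 4 = 328/4 = 82
Weighted total:
  Term paper 91 × 0.16 = 14.56
  Essays 99 × 0.06 = 5.94
  Quizzes 86.5 × 0.07 = 6.055
  Peer review 78 × 0.06 = 4.68
  Final exam 74 × 0.17 = 12.58
  Practicals 82 × 0.11 = 9.02
  Portfolio 73 × 0.37 = 27.01
Sum = 79.845
Extra credit: 79.845 + 0 = 79.845
79.845 is ≥ 79 and < 82 → B-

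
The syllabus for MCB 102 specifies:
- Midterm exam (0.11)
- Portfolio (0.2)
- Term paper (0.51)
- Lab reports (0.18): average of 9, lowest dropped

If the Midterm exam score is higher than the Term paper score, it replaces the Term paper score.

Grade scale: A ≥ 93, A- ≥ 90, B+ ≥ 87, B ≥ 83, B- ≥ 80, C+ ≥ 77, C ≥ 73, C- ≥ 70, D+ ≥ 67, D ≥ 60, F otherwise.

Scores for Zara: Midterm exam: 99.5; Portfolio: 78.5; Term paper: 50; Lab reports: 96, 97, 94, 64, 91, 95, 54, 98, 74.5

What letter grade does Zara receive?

Lab reports: drop 54 → average of remaining 8 = 709.5/8 = 88.6875
Midterm exam (99.5) > Term paper (50), so Term paper counts as 99.5.
Weighted total:
  Midterm exam 99.5 × 0.11 = 10.945
  Portfolio 78.5 × 0.2 = 15.7
  Term paper 99.5 × 0.51 = 50.745
  Lab reports 88.6875 × 0.18 = 15.96375
Sum = 93.35375
93.35375 ≥ 93 → A

A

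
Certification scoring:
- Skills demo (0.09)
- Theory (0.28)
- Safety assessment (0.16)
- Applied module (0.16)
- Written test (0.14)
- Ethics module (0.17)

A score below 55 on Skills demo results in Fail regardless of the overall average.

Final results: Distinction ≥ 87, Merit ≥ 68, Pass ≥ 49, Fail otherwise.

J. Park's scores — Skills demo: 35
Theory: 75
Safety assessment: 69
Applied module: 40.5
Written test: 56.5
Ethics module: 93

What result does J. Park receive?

Skills demo score 35 < 55: minimum not met.
Weighted total:
  Skills demo 35 × 0.09 = 3.15
  Theory 75 × 0.28 = 21
  Safety assessment 69 × 0.16 = 11.04
  Applied module 40.5 × 0.16 = 6.48
  Written test 56.5 × 0.14 = 7.91
  Ethics module 93 × 0.17 = 15.81
Sum = 65.39
Because the Skills demo minimum was not met, the result is Fail.

Fail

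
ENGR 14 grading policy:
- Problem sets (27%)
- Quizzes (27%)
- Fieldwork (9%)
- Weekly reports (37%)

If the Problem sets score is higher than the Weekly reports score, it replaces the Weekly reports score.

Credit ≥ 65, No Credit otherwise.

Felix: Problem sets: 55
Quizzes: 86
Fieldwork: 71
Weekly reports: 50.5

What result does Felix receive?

Problem sets (55) > Weekly reports (50.5), so Weekly reports counts as 55.
Weighted total:
  Problem sets 55 × 0.27 = 14.85
  Quizzes 86 × 0.27 = 23.22
  Fieldwork 71 × 0.09 = 6.39
  Weekly reports 55 × 0.37 = 20.35
Sum = 64.81
64.81 < 65 → No Credit

No Credit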